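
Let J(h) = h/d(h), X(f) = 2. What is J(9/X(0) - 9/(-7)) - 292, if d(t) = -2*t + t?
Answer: -293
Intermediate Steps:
d(t) = -t
J(h) = -1 (J(h) = h/((-h)) = h*(-1/h) = -1)
J(9/X(0) - 9/(-7)) - 292 = -1 - 292 = -293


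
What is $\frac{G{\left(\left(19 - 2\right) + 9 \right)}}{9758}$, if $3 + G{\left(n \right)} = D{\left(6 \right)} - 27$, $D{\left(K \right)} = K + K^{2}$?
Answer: $\frac{6}{4879} \approx 0.0012298$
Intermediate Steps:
$G{\left(n \right)} = 12$ ($G{\left(n \right)} = -3 - \left(27 - 6 \left(1 + 6\right)\right) = -3 + \left(6 \cdot 7 - 27\right) = -3 + \left(42 - 27\right) = -3 + 15 = 12$)
$\frac{G{\left(\left(19 - 2\right) + 9 \right)}}{9758} = \frac{12}{9758} = 12 \cdot \frac{1}{9758} = \frac{6}{4879}$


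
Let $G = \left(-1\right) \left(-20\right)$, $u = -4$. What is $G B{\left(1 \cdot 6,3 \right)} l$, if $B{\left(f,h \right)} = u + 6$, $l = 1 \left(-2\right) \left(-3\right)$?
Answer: $240$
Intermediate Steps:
$l = 6$ ($l = \left(-2\right) \left(-3\right) = 6$)
$G = 20$
$B{\left(f,h \right)} = 2$ ($B{\left(f,h \right)} = -4 + 6 = 2$)
$G B{\left(1 \cdot 6,3 \right)} l = 20 \cdot 2 \cdot 6 = 40 \cdot 6 = 240$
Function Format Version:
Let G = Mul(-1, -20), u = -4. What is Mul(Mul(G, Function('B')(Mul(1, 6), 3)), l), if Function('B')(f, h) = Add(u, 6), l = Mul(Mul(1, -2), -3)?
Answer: 240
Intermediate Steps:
l = 6 (l = Mul(-2, -3) = 6)
G = 20
Function('B')(f, h) = 2 (Function('B')(f, h) = Add(-4, 6) = 2)
Mul(Mul(G, Function('B')(Mul(1, 6), 3)), l) = Mul(Mul(20, 2), 6) = Mul(40, 6) = 240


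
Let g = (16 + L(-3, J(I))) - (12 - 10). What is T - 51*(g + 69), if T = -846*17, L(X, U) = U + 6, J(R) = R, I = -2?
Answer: -18819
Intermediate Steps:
L(X, U) = 6 + U
T = -14382
g = 18 (g = (16 + (6 - 2)) - (12 - 10) = (16 + 4) - 1*2 = 20 - 2 = 18)
T - 51*(g + 69) = -14382 - 51*(18 + 69) = -14382 - 51*87 = -14382 - 4437 = -18819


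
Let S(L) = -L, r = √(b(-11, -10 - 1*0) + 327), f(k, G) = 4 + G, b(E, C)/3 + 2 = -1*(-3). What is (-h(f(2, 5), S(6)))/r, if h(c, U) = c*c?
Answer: -27*√330/110 ≈ -4.4589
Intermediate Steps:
b(E, C) = 3 (b(E, C) = -6 + 3*(-1*(-3)) = -6 + 3*3 = -6 + 9 = 3)
r = √330 (r = √(3 + 327) = √330 ≈ 18.166)
h(c, U) = c²
(-h(f(2, 5), S(6)))/r = (-(4 + 5)²)/(√330) = (-1*9²)*(√330/330) = (-1*81)*(√330/330) = -27*√330/110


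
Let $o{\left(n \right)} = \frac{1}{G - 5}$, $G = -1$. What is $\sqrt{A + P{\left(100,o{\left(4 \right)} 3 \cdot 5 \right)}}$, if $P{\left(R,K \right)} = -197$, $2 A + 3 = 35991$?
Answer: $37 \sqrt{13} \approx 133.41$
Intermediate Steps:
$A = 17994$ ($A = - \frac{3}{2} + \frac{1}{2} \cdot 35991 = - \frac{3}{2} + \frac{35991}{2} = 17994$)
$o{\left(n \right)} = - \frac{1}{6}$ ($o{\left(n \right)} = \frac{1}{-1 - 5} = \frac{1}{-6} = - \frac{1}{6}$)
$\sqrt{A + P{\left(100,o{\left(4 \right)} 3 \cdot 5 \right)}} = \sqrt{17994 - 197} = \sqrt{17797} = 37 \sqrt{13}$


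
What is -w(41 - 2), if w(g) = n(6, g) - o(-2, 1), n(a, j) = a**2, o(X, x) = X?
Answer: -38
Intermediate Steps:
w(g) = 38 (w(g) = 6**2 - 1*(-2) = 36 + 2 = 38)
-w(41 - 2) = -1*38 = -38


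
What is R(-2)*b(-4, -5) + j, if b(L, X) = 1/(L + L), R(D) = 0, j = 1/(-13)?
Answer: -1/13 ≈ -0.076923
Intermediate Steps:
j = -1/13 ≈ -0.076923
b(L, X) = 1/(2*L)
R(-2)*b(-4, -5) + j = 0*((1/2)/(-4)) - 1/13 = 0*((1/2)*(-1/4)) - 1/13 = 0*(-1/8) - 1/13 = 0 - 1/13 = -1/13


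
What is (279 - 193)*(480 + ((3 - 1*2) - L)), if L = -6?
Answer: 41882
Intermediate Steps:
(279 - 193)*(480 + ((3 - 1*2) - L)) = (279 - 193)*(480 + ((3 - 1*2) - 1*(-6))) = 86*(480 + ((3 - 2) + 6)) = 86*(480 + (1 + 6)) = 86*(480 + 7) = 86*487 = 41882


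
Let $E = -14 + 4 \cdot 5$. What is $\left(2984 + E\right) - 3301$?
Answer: $-311$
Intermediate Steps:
$E = 6$ ($E = -14 + 20 = 6$)
$\left(2984 + E\right) - 3301 = \left(2984 + 6\right) - 3301 = 2990 - 3301 = -311$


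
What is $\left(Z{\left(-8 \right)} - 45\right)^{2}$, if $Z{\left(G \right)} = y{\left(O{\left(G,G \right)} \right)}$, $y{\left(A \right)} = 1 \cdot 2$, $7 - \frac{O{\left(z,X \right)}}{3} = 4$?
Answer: $1849$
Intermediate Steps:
$O{\left(z,X \right)} = 9$ ($O{\left(z,X \right)} = 21 - 12 = 9$)
$y{\left(A \right)} = 2$
$Z{\left(G \right)} = 2$
$\left(Z{\left(-8 \right)} - 45\right)^{2} = \left(2 - 45\right)^{2} = \left(-43\right)^{2} = 1849$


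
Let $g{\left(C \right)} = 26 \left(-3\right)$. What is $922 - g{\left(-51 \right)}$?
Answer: $1000$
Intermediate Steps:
$g{\left(C \right)} = -78$
$922 - g{\left(-51 \right)} = 922 - -78 = 922 + 78 = 1000$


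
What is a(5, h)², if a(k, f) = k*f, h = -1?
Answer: 25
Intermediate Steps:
a(k, f) = f*k
a(5, h)² = (-1*5)² = (-5)² = 25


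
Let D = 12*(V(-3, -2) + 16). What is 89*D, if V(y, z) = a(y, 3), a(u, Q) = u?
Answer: 13884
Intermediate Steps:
V(y, z) = y
D = 156 (D = 12*(-3 + 16) = 12*13 = 156)
89*D = 89*156 = 13884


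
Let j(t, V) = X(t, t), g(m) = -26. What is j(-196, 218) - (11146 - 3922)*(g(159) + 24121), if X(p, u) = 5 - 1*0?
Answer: -174062275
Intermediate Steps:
X(p, u) = 5 (X(p, u) = 5 + 0 = 5)
j(t, V) = 5
j(-196, 218) - (11146 - 3922)*(g(159) + 24121) = 5 - (11146 - 3922)*(-26 + 24121) = 5 - 7224*24095 = 5 - 1*174062280 = 5 - 174062280 = -174062275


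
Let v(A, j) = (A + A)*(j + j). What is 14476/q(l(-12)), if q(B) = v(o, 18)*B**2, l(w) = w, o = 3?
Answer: 3619/7776 ≈ 0.46541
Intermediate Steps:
v(A, j) = 4*A*j (v(A, j) = (2*A)*(2*j) = 4*A*j)
q(B) = 216*B**2 (q(B) = (4*3*18)*B**2 = 216*B**2)
14476/q(l(-12)) = 14476/((216*(-12)**2)) = 14476/((216*144)) = 14476/31104 = 14476*(1/31104) = 3619/7776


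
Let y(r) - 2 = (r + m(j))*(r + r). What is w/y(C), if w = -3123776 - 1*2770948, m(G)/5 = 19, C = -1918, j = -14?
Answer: -89314/105955 ≈ -0.84294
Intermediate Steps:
m(G) = 95 (m(G) = 5*19 = 95)
w = -5894724 (w = -3123776 - 2770948 = -5894724)
y(r) = 2 + 2*r*(95 + r) (y(r) = 2 + (r + 95)*(r + r) = 2 + (95 + r)*(2*r) = 2 + 2*r*(95 + r))
w/y(C) = -5894724/(2 + 2*(-1918)² + 190*(-1918)) = -5894724/(2 + 2*3678724 - 364420) = -5894724/(2 + 7357448 - 364420) = -5894724/6993030 = -5894724*1/6993030 = -89314/105955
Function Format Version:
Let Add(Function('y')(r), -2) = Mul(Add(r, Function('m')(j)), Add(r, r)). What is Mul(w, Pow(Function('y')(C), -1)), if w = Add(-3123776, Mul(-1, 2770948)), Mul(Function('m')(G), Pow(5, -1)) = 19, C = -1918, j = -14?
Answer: Rational(-89314, 105955) ≈ -0.84294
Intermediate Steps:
Function('m')(G) = 95 (Function('m')(G) = Mul(5, 19) = 95)
w = -5894724 (w = Add(-3123776, -2770948) = -5894724)
Function('y')(r) = Add(2, Mul(2, r, Add(95, r))) (Function('y')(r) = Add(2, Mul(Add(r, 95), Add(r, r))) = Add(2, Mul(Add(95, r), Mul(2, r))) = Add(2, Mul(2, r, Add(95, r))))
Mul(w, Pow(Function('y')(C), -1)) = Mul(-5894724, Pow(Add(2, Mul(2, Pow(-1918, 2)), Mul(190, -1918)), -1)) = Mul(-5894724, Pow(Add(2, Mul(2, 3678724), -364420), -1)) = Mul(-5894724, Pow(Add(2, 7357448, -364420), -1)) = Mul(-5894724, Pow(6993030, -1)) = Mul(-5894724, Rational(1, 6993030)) = Rational(-89314, 105955)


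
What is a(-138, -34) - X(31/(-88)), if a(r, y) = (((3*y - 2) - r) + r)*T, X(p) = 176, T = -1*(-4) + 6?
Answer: -1216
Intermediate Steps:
T = 10 (T = 4 + 6 = 10)
a(r, y) = -20 + 30*y (a(r, y) = (((3*y - 2) - r) + r)*10 = (((-2 + 3*y) - r) + r)*10 = ((-2 - r + 3*y) + r)*10 = (-2 + 3*y)*10 = -20 + 30*y)
a(-138, -34) - X(31/(-88)) = (-20 + 30*(-34)) - 1*176 = (-20 - 1020) - 176 = -1040 - 176 = -1216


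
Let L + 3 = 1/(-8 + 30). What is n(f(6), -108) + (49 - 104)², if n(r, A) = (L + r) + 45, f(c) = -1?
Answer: 67453/22 ≈ 3066.0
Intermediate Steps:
L = -65/22 (L = -3 + 1/(-8 + 30) = -3 + 1/22 = -65/22 ≈ -2.9545)
n(r, A) = 925/22 + r (n(r, A) = (-65/22 + r) + 45 = 925/22 + r)
n(f(6), -108) + (49 - 104)² = (925/22 - 1) + (49 - 104)² = 903/22 + (-55)² = 903/22 + 3025 = 67453/22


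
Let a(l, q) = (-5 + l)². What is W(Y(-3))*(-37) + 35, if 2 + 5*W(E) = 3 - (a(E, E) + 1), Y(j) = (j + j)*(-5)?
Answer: 4660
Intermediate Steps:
Y(j) = -10*j (Y(j) = (2*j)*(-5) = -10*j)
W(E) = -(-5 + E)²/5 (W(E) = -⅖ + (3 - ((-5 + E)² + 1))/5 = -⅖ + (3 - (1 + (-5 + E)²))/5 = -⅖ + (3 + (-1 - (-5 + E)²))/5 = -⅖ + (2 - (-5 + E)²)/5 = -⅖ + (⅖ - (-5 + E)²/5) = -(-5 + E)²/5)
W(Y(-3))*(-37) + 35 = -(-5 - 10*(-3))²/5*(-37) + 35 = -(-5 + 30)²/5*(-37) + 35 = -⅕*25²*(-37) + 35 = -⅕*625*(-37) + 35 = -125*(-37) + 35 = 4625 + 35 = 4660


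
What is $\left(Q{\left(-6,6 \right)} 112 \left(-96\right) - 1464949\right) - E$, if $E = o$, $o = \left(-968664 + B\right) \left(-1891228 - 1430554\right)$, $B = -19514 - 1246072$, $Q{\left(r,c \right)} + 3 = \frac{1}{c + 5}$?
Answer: $- \frac{81638621538875}{11} \approx -7.4217 \cdot 10^{12}$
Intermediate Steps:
$Q{\left(r,c \right)} = -3 + \frac{1}{5 + c}$ ($Q{\left(r,c \right)} = -3 + \frac{1}{c + 5} = -3 + \frac{1}{5 + c}$)
$B = -1265586$ ($B = -19514 - 1246072 = -1265586$)
$o = 7421691433500$ ($o = \left(-968664 - 1265586\right) \left(-1891228 - 1430554\right) = \left(-2234250\right) \left(-3321782\right) = 7421691433500$)
$E = 7421691433500$
$\left(Q{\left(-6,6 \right)} 112 \left(-96\right) - 1464949\right) - E = \left(\frac{-14 - 18}{5 + 6} \cdot 112 \left(-96\right) - 1464949\right) - 7421691433500 = \left(\frac{-14 - 18}{11} \cdot 112 \left(-96\right) - 1464949\right) - 7421691433500 = \left(\frac{1}{11} \left(-32\right) 112 \left(-96\right) - 1464949\right) - 7421691433500 = \left(\left(- \frac{32}{11}\right) 112 \left(-96\right) - 1464949\right) - 7421691433500 = \left(\left(- \frac{3584}{11}\right) \left(-96\right) - 1464949\right) - 7421691433500 = \left(\frac{344064}{11} - 1464949\right) - 7421691433500 = - \frac{15770375}{11} - 7421691433500 = - \frac{81638621538875}{11}$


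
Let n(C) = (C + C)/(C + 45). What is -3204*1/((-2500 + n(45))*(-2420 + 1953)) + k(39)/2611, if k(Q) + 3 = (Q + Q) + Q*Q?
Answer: 88296144/145101103 ≈ 0.60851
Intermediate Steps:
n(C) = 2*C/(45 + C) (n(C) = (2*C)/(45 + C) = 2*C/(45 + C))
k(Q) = -3 + Q**2 + 2*Q (k(Q) = -3 + ((Q + Q) + Q*Q) = -3 + (2*Q + Q**2) = -3 + (Q**2 + 2*Q) = -3 + Q**2 + 2*Q)
-3204*1/((-2500 + n(45))*(-2420 + 1953)) + k(39)/2611 = -3204*1/((-2500 + 2*45/(45 + 45))*(-2420 + 1953)) + (-3 + 39**2 + 2*39)/2611 = -3204*(-1/(467*(-2500 + 2*45/90))) + (-3 + 1521 + 78)*(1/2611) = -3204*(-1/(467*(-2500 + 2*45*(1/90)))) + 1596*(1/2611) = -3204*(-1/(467*(-2500 + 1))) + 228/373 = -3204/((-2499*(-467))) + 228/373 = -3204/1167033 + 228/373 = -3204*1/1167033 + 228/373 = -1068/389011 + 228/373 = 88296144/145101103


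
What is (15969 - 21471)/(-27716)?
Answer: 2751/13858 ≈ 0.19851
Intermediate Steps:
(15969 - 21471)/(-27716) = -5502*(-1/27716) = 2751/13858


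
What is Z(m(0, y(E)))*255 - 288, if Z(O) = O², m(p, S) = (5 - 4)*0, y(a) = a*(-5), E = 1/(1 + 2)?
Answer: -288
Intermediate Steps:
E = ⅓ (E = 1/3 = ⅓ ≈ 0.33333)
y(a) = -5*a
m(p, S) = 0 (m(p, S) = 1*0 = 0)
Z(m(0, y(E)))*255 - 288 = 0²*255 - 288 = 0*255 - 288 = 0 - 288 = -288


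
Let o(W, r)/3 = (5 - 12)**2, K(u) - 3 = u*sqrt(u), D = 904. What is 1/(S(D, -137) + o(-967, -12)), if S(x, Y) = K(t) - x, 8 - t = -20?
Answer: -377/273282 - 14*sqrt(7)/136641 ≈ -0.0016506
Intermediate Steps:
t = 28 (t = 8 - 1*(-20) = 8 + 20 = 28)
K(u) = 3 + u**(3/2) (K(u) = 3 + u*sqrt(u) = 3 + u**(3/2))
o(W, r) = 147 (o(W, r) = 3*(5 - 12)**2 = 3*(-7)**2 = 3*49 = 147)
S(x, Y) = 3 - x + 56*sqrt(7) (S(x, Y) = (3 + 28**(3/2)) - x = (3 + 56*sqrt(7)) - x = 3 - x + 56*sqrt(7))
1/(S(D, -137) + o(-967, -12)) = 1/((3 - 1*904 + 56*sqrt(7)) + 147) = 1/((3 - 904 + 56*sqrt(7)) + 147) = 1/((-901 + 56*sqrt(7)) + 147) = 1/(-754 + 56*sqrt(7))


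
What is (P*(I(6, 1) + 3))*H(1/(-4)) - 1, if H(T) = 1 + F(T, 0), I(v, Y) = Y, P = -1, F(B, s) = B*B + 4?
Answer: -85/4 ≈ -21.250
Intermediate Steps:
F(B, s) = 4 + B² (F(B, s) = B² + 4 = 4 + B²)
H(T) = 5 + T² (H(T) = 1 + (4 + T²) = 5 + T²)
(P*(I(6, 1) + 3))*H(1/(-4)) - 1 = (-(1 + 3))*(5 + (1/(-4))²) - 1 = (-1*4)*(5 + (-¼)²) - 1 = -4*(5 + 1/16) - 1 = -4*81/16 - 1 = -81/4 - 1 = -85/4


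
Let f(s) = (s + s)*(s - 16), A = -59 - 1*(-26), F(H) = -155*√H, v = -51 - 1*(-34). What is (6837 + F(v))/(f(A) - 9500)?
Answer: -6837/6266 + 155*I*√17/6266 ≈ -1.0911 + 0.10199*I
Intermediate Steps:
v = -17 (v = -51 + 34 = -17)
A = -33 (A = -59 + 26 = -33)
f(s) = 2*s*(-16 + s) (f(s) = (2*s)*(-16 + s) = 2*s*(-16 + s))
(6837 + F(v))/(f(A) - 9500) = (6837 - 155*I*√17)/(2*(-33)*(-16 - 33) - 9500) = (6837 - 155*I*√17)/(2*(-33)*(-49) - 9500) = (6837 - 155*I*√17)/(3234 - 9500) = (6837 - 155*I*√17)/(-6266) = (6837 - 155*I*√17)*(-1/6266) = -6837/6266 + 155*I*√17/6266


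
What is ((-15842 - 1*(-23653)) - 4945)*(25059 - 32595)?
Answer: -21598176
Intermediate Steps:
((-15842 - 1*(-23653)) - 4945)*(25059 - 32595) = ((-15842 + 23653) - 4945)*(-7536) = (7811 - 4945)*(-7536) = 2866*(-7536) = -21598176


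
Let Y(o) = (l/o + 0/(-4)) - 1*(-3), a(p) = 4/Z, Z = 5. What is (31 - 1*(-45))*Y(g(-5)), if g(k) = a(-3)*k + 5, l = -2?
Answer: 76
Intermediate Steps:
a(p) = 4/5
g(k) = 5 + 4*k/5 (g(k) = 4*k/5 + 5 = 5 + 4*k/5)
Y(o) = 3 - 2/o (Y(o) = (-2/o + 0/(-4)) - 1*(-3) = (-2/o + 0*(-1/4)) + 3 = (-2/o + 0) + 3 = -2/o + 3 = 3 - 2/o)
(31 - 1*(-45))*Y(g(-5)) = (31 - 1*(-45))*(3 - 2/(5 + (4/5)*(-5))) = (31 + 45)*(3 - 2/(5 - 4)) = 76*(3 - 2/1) = 76*(3 - 2*1) = 76*(3 - 2) = 76*1 = 76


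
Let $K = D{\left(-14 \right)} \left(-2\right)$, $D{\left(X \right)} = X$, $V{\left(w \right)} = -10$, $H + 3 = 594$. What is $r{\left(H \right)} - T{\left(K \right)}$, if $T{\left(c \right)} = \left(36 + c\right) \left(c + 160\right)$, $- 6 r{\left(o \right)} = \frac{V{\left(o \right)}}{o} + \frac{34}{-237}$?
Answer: $- \frac{187253600}{15563} \approx -12032.0$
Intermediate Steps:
$H = 591$ ($H = -3 + 594 = 591$)
$K = 28$ ($K = \left(-14\right) \left(-2\right) = 28$)
$r{\left(o \right)} = \frac{17}{711} + \frac{5}{3 o}$ ($r{\left(o \right)} = - \frac{- \frac{10}{o} + \frac{34}{-237}}{6} = - \frac{- \frac{10}{o} + 34 \left(- \frac{1}{237}\right)}{6} = - \frac{- \frac{10}{o} - \frac{34}{237}}{6} = - \frac{- \frac{34}{237} - \frac{10}{o}}{6} = \frac{17}{711} + \frac{5}{3 o}$)
$T{\left(c \right)} = \left(36 + c\right) \left(160 + c\right)$
$r{\left(H \right)} - T{\left(K \right)} = \frac{1185 + 17 \cdot 591}{711 \cdot 591} - \left(5760 + 28^{2} + 196 \cdot 28\right) = \frac{1}{711} \cdot \frac{1}{591} \left(1185 + 10047\right) - \left(5760 + 784 + 5488\right) = \frac{1}{711} \cdot \frac{1}{591} \cdot 11232 - 12032 = \frac{416}{15563} - 12032 = - \frac{187253600}{15563}$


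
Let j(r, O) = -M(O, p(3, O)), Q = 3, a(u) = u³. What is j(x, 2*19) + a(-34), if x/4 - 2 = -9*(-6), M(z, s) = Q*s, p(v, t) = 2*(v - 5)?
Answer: -39292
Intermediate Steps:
p(v, t) = -10 + 2*v (p(v, t) = 2*(-5 + v) = -10 + 2*v)
M(z, s) = 3*s
x = 224 (x = 8 + 4*(-9*(-6)) = 8 + 4*54 = 8 + 216 = 224)
j(r, O) = 12 (j(r, O) = -3*(-10 + 2*3) = -3*(-10 + 6) = -3*(-4) = -1*(-12) = 12)
j(x, 2*19) + a(-34) = 12 + (-34)³ = 12 - 39304 = -39292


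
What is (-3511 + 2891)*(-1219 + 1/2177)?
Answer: 1645332440/2177 ≈ 7.5578e+5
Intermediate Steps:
(-3511 + 2891)*(-1219 + 1/2177) = -620*(-1219 + 1/2177) = -620*(-2653762/2177) = 1645332440/2177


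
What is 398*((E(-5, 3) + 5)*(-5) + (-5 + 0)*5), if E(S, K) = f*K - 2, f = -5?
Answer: 13930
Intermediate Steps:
E(S, K) = -2 - 5*K (E(S, K) = -5*K - 2 = -2 - 5*K)
398*((E(-5, 3) + 5)*(-5) + (-5 + 0)*5) = 398*(((-2 - 5*3) + 5)*(-5) + (-5 + 0)*5) = 398*(((-2 - 15) + 5)*(-5) - 5*5) = 398*((-17 + 5)*(-5) - 25) = 398*(-12*(-5) - 25) = 398*(60 - 25) = 398*35 = 13930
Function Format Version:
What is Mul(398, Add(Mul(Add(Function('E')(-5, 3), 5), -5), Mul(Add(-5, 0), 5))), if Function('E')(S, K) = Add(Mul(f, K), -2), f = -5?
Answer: 13930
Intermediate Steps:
Function('E')(S, K) = Add(-2, Mul(-5, K)) (Function('E')(S, K) = Add(Mul(-5, K), -2) = Add(-2, Mul(-5, K)))
Mul(398, Add(Mul(Add(Function('E')(-5, 3), 5), -5), Mul(Add(-5, 0), 5))) = Mul(398, Add(Mul(Add(Add(-2, Mul(-5, 3)), 5), -5), Mul(Add(-5, 0), 5))) = Mul(398, Add(Mul(Add(Add(-2, -15), 5), -5), Mul(-5, 5))) = Mul(398, Add(Mul(Add(-17, 5), -5), -25)) = Mul(398, Add(Mul(-12, -5), -25)) = Mul(398, Add(60, -25)) = Mul(398, 35) = 13930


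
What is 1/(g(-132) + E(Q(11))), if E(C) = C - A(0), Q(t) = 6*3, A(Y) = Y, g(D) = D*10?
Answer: -1/1302 ≈ -0.00076805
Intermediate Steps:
g(D) = 10*D
Q(t) = 18
E(C) = C (E(C) = C - 1*0 = C + 0 = C)
1/(g(-132) + E(Q(11))) = 1/(10*(-132) + 18) = 1/(-1320 + 18) = 1/(-1302) = -1/1302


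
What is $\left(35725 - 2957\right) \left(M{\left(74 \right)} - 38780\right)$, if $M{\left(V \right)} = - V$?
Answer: $-1273167872$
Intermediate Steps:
$\left(35725 - 2957\right) \left(M{\left(74 \right)} - 38780\right) = \left(35725 - 2957\right) \left(\left(-1\right) 74 - 38780\right) = 32768 \left(-74 - 38780\right) = 32768 \left(-38854\right) = -1273167872$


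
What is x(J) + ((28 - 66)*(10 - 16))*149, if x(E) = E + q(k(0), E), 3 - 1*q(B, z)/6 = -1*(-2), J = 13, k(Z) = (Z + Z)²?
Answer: 33991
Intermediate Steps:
k(Z) = 4*Z² (k(Z) = (2*Z)² = 4*Z²)
q(B, z) = 6 (q(B, z) = 18 - (-6)*(-2) = 18 - 6*2 = 18 - 12 = 6)
x(E) = 6 + E (x(E) = E + 6 = 6 + E)
x(J) + ((28 - 66)*(10 - 16))*149 = (6 + 13) + ((28 - 66)*(10 - 16))*149 = 19 - 38*(-6)*149 = 19 + 228*149 = 19 + 33972 = 33991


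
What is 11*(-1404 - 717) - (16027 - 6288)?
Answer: -33070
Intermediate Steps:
11*(-1404 - 717) - (16027 - 6288) = 11*(-2121) - 1*9739 = -23331 - 9739 = -33070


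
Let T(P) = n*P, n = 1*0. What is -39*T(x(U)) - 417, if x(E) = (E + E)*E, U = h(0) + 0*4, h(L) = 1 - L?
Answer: -417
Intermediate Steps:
U = 1 (U = (1 - 1*0) + 0*4 = (1 + 0) + 0 = 1 + 0 = 1)
n = 0
x(E) = 2*E**2 (x(E) = (2*E)*E = 2*E**2)
T(P) = 0 (T(P) = 0*P = 0)
-39*T(x(U)) - 417 = -39*0 - 417 = 0 - 417 = -417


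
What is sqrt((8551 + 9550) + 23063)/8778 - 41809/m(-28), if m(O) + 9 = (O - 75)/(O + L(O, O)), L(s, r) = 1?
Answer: 1128843/140 + sqrt(10291)/4389 ≈ 8063.2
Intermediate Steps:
m(O) = -9 + (-75 + O)/(1 + O) (m(O) = -9 + (O - 75)/(O + 1) = -9 + (-75 + O)/(1 + O))
sqrt((8551 + 9550) + 23063)/8778 - 41809/m(-28) = sqrt((8551 + 9550) + 23063)/8778 - 41809*(1 - 28)/(4*(-21 - 2*(-28))) = sqrt(18101 + 23063)*(1/8778) - 41809*(-27/(4*(-21 + 56))) = sqrt(41164)*(1/8778) - 41809/(4*(-1/27)*35) = (2*sqrt(10291))*(1/8778) - 41809/(-140/27) = sqrt(10291)/4389 - 41809*(-27/140) = sqrt(10291)/4389 + 1128843/140 = 1128843/140 + sqrt(10291)/4389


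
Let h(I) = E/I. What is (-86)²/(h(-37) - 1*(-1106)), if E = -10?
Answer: 68413/10233 ≈ 6.6855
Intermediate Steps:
h(I) = -10/I
(-86)²/(h(-37) - 1*(-1106)) = (-86)²/(-10/(-37) - 1*(-1106)) = 7396/(-10*(-1/37) + 1106) = 7396/(10/37 + 1106) = 7396/(40932/37) = 7396*(37/40932) = 68413/10233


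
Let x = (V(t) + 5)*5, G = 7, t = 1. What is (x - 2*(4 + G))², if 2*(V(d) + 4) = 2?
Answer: 144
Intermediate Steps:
V(d) = -3 (V(d) = -4 + (½)*2 = -4 + 1 = -3)
x = 10 (x = (-3 + 5)*5 = 2*5 = 10)
(x - 2*(4 + G))² = (10 - 2*(4 + 7))² = (10 - 2*11)² = (10 - 22)² = (-12)² = 144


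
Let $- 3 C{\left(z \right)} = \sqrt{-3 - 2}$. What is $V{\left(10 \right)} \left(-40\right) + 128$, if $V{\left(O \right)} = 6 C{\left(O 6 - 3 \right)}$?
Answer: $128 + 80 i \sqrt{5} \approx 128.0 + 178.89 i$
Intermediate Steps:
$C{\left(z \right)} = - \frac{i \sqrt{5}}{3}$ ($C{\left(z \right)} = - \frac{\sqrt{-3 - 2}}{3} = - \frac{\sqrt{-5}}{3} = - \frac{i \sqrt{5}}{3}$)
$V{\left(O \right)} = - 2 i \sqrt{5}$ ($V{\left(O \right)} = 6 \left(- \frac{i \sqrt{5}}{3}\right) = - 2 i \sqrt{5}$)
$V{\left(10 \right)} \left(-40\right) + 128 = - 2 i \sqrt{5} \left(-40\right) + 128 = 80 i \sqrt{5} + 128 = 128 + 80 i \sqrt{5}$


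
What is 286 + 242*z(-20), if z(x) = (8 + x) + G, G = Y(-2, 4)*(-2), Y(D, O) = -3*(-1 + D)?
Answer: -6974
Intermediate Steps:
Y(D, O) = 3 - 3*D
G = -18 (G = (3 - 3*(-2))*(-2) = (3 + 6)*(-2) = 9*(-2) = -18)
z(x) = -10 + x (z(x) = (8 + x) - 18 = -10 + x)
286 + 242*z(-20) = 286 + 242*(-10 - 20) = 286 + 242*(-30) = 286 - 7260 = -6974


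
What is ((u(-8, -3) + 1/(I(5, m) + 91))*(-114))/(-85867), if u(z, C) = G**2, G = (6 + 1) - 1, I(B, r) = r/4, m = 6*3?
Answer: 784092/16400597 ≈ 0.047809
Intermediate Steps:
m = 18
I(B, r) = r/4 (I(B, r) = r*(1/4) = r/4)
G = 6 (G = 7 - 1 = 6)
u(z, C) = 36 (u(z, C) = 6**2 = 36)
((u(-8, -3) + 1/(I(5, m) + 91))*(-114))/(-85867) = ((36 + 1/((1/4)*18 + 91))*(-114))/(-85867) = ((36 + 1/(9/2 + 91))*(-114))*(-1/85867) = ((36 + 1/(191/2))*(-114))*(-1/85867) = ((36 + 2/191)*(-114))*(-1/85867) = ((6878/191)*(-114))*(-1/85867) = -784092/191*(-1/85867) = 784092/16400597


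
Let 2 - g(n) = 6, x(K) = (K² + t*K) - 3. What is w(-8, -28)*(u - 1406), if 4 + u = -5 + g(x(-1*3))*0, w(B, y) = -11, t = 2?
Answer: 15565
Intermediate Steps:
x(K) = -3 + K² + 2*K (x(K) = (K² + 2*K) - 3 = -3 + K² + 2*K)
g(n) = -4 (g(n) = 2 - 1*6 = 2 - 6 = -4)
u = -9 (u = -4 + (-5 - 4*0) = -4 + (-5 + 0) = -4 - 5 = -9)
w(-8, -28)*(u - 1406) = -11*(-9 - 1406) = -11*(-1415) = 15565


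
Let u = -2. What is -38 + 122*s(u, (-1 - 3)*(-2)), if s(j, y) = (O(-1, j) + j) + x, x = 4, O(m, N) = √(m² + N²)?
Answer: 206 + 122*√5 ≈ 478.80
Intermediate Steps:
O(m, N) = √(N² + m²)
s(j, y) = 4 + j + √(1 + j²) (s(j, y) = (√(j² + (-1)²) + j) + 4 = (√(j² + 1) + j) + 4 = (√(1 + j²) + j) + 4 = (j + √(1 + j²)) + 4 = 4 + j + √(1 + j²))
-38 + 122*s(u, (-1 - 3)*(-2)) = -38 + 122*(4 - 2 + √(1 + (-2)²)) = -38 + 122*(4 - 2 + √(1 + 4)) = -38 + 122*(4 - 2 + √5) = -38 + 122*(2 + √5) = -38 + (244 + 122*√5) = 206 + 122*√5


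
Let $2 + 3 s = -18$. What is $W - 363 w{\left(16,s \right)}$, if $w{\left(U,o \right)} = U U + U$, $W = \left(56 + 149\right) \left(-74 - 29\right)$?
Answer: $-119851$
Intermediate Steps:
$W = -21115$ ($W = 205 \left(-103\right) = -21115$)
$s = - \frac{20}{3}$ ($s = - \frac{2}{3} + \frac{1}{3} \left(-18\right) = - \frac{2}{3} - 6 = - \frac{20}{3} \approx -6.6667$)
$w{\left(U,o \right)} = U + U^{2}$ ($w{\left(U,o \right)} = U^{2} + U = U + U^{2}$)
$W - 363 w{\left(16,s \right)} = -21115 - 363 \cdot 16 \left(1 + 16\right) = -21115 - 363 \cdot 16 \cdot 17 = -21115 - 98736 = -119851$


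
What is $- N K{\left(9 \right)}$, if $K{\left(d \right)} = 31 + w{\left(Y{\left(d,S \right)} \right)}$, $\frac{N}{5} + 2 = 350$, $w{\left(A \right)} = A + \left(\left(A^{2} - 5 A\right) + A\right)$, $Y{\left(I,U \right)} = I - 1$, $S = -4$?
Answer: $-123540$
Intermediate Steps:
$Y{\left(I,U \right)} = -1 + I$
$w{\left(A \right)} = A^{2} - 3 A$ ($w{\left(A \right)} = A + \left(A^{2} - 4 A\right) = A^{2} - 3 A$)
$N = 1740$ ($N = -10 + 5 \cdot 350 = -10 + 1750 = 1740$)
$K{\left(d \right)} = 31 + \left(-1 + d\right) \left(-4 + d\right)$ ($K{\left(d \right)} = 31 + \left(-1 + d\right) \left(-3 + \left(-1 + d\right)\right) = 31 + \left(-1 + d\right) \left(-4 + d\right)$)
$- N K{\left(9 \right)} = \left(-1\right) 1740 \left(31 + \left(-1 + 9\right) \left(-4 + 9\right)\right) = - 1740 \left(31 + 8 \cdot 5\right) = - 1740 \left(31 + 40\right) = \left(-1740\right) 71 = -123540$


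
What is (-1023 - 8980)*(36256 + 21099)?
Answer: -573722065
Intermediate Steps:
(-1023 - 8980)*(36256 + 21099) = -10003*57355 = -573722065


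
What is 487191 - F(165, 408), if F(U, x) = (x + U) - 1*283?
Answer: 486901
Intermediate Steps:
F(U, x) = -283 + U + x (F(U, x) = (U + x) - 283 = -283 + U + x)
487191 - F(165, 408) = 487191 - (-283 + 165 + 408) = 487191 - 1*290 = 487191 - 290 = 486901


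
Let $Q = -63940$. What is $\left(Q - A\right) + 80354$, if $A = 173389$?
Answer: $-156975$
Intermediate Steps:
$\left(Q - A\right) + 80354 = \left(-63940 - 173389\right) + 80354 = -237329 + 80354 = -156975$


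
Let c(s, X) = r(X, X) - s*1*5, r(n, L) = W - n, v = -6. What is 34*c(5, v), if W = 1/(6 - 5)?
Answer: -612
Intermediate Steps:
W = 1 (W = 1/1 = 1)
r(n, L) = 1 - n
c(s, X) = 1 - X - 5*s (c(s, X) = (1 - X) - s*1*5 = (1 - X) - s*5 = (1 - X) - 5*s = 1 - X - 5*s)
34*c(5, v) = 34*(1 - 1*(-6) - 5*5) = 34*(1 + 6 - 25) = 34*(-18) = -612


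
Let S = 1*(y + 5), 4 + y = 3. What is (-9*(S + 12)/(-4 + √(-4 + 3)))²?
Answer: 20736/(4 - I)² ≈ 1076.3 + 574.01*I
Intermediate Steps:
y = -1 (y = -4 + 3 = -1)
S = 4 (S = 1*(-1 + 5) = 1*4 = 4)
(-9*(S + 12)/(-4 + √(-4 + 3)))² = (-9*(4 + 12)/(-4 + √(-4 + 3)))² = (-144/(-4 + √(-1)))² = (-144/(-4 + I))² = (-144*(-4 - I)/17)² = 20736*(-4 - I)²/289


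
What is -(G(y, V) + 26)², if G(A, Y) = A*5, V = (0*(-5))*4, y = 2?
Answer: -1296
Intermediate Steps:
V = 0 (V = 0*4 = 0)
G(A, Y) = 5*A
-(G(y, V) + 26)² = -(5*2 + 26)² = -(10 + 26)² = -1*36² = -1*1296 = -1296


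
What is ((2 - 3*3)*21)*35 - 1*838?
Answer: -5983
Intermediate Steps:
((2 - 3*3)*21)*35 - 1*838 = ((2 - 9)*21)*35 - 838 = -7*21*35 - 838 = -147*35 - 838 = -5145 - 838 = -5983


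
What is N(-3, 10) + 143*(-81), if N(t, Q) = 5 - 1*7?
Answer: -11585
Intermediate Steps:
N(t, Q) = -2 (N(t, Q) = 5 - 7 = -2)
N(-3, 10) + 143*(-81) = -2 + 143*(-81) = -2 - 11583 = -11585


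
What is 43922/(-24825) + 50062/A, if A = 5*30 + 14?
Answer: 617792971/2035650 ≈ 303.49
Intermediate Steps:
A = 164 (A = 150 + 14 = 164)
43922/(-24825) + 50062/A = 43922/(-24825) + 50062/164 = 43922*(-1/24825) + 50062*(1/164) = -43922/24825 + 25031/82 = 617792971/2035650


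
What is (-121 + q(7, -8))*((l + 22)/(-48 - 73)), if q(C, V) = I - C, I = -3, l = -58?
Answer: -4716/121 ≈ -38.975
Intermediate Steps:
q(C, V) = -3 - C
(-121 + q(7, -8))*((l + 22)/(-48 - 73)) = (-121 + (-3 - 1*7))*((-58 + 22)/(-48 - 73)) = (-121 + (-3 - 7))*(-36/(-121)) = (-121 - 10)*(-36*(-1/121)) = -131*36/121 = -4716/121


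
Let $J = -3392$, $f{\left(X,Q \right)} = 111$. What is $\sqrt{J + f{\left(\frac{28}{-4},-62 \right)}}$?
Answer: $i \sqrt{3281} \approx 57.28 i$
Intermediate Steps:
$\sqrt{J + f{\left(\frac{28}{-4},-62 \right)}} = \sqrt{-3392 + 111} = \sqrt{-3281} = i \sqrt{3281}$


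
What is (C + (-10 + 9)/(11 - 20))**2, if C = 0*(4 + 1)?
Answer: 1/81 ≈ 0.012346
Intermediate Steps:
C = 0 (C = 0*5 = 0)
(C + (-10 + 9)/(11 - 20))**2 = (0 + (-10 + 9)/(11 - 20))**2 = (0 - 1/(-9))**2 = (0 - 1*(-1/9))**2 = (0 + 1/9)**2 = (1/9)**2 = 1/81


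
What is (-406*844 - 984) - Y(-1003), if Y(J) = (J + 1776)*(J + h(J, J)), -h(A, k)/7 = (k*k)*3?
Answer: 16330975768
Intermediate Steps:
h(A, k) = -21*k² (h(A, k) = -7*k*k*3 = -7*k²*3 = -21*k²)
Y(J) = (1776 + J)*(J - 21*J²) (Y(J) = (J + 1776)*(J - 21*J²) = (1776 + J)*(J - 21*J²))
(-406*844 - 984) - Y(-1003) = (-406*844 - 984) - (-1003)*(1776 - 37295*(-1003) - 21*(-1003)²) = (-342664 - 984) - (-1003)*(1776 + 37406885 - 21*1006009) = -343648 - (-1003)*(1776 + 37406885 - 21126189) = -343648 - (-1003)*16282472 = -343648 - 1*(-16331319416) = -343648 + 16331319416 = 16330975768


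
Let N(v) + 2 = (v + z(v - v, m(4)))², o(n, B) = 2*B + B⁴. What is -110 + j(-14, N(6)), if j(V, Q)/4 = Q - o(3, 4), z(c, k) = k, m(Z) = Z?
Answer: -774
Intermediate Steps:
o(n, B) = B⁴ + 2*B
N(v) = -2 + (4 + v)² (N(v) = -2 + (v + 4)² = -2 + (4 + v)²)
j(V, Q) = -1056 + 4*Q (j(V, Q) = 4*(Q - 4*(2 + 4³)) = 4*(Q - 4*(2 + 64)) = 4*(Q - 4*66) = 4*(Q - 1*264) = 4*(Q - 264) = 4*(-264 + Q) = -1056 + 4*Q)
-110 + j(-14, N(6)) = -110 + (-1056 + 4*(-2 + (4 + 6)²)) = -110 + (-1056 + 4*(-2 + 10²)) = -110 + (-1056 + 4*(-2 + 100)) = -110 + (-1056 + 4*98) = -110 + (-1056 + 392) = -110 - 664 = -774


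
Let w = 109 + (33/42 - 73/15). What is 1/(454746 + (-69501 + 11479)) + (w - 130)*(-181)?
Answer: 189103850479/41656020 ≈ 4539.7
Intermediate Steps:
w = 22033/210 (w = 109 + (33*(1/42) - 73*1/15) = 109 + (11/14 - 73/15) = 109 - 857/210 = 22033/210 ≈ 104.92)
1/(454746 + (-69501 + 11479)) + (w - 130)*(-181) = 1/(454746 + (-69501 + 11479)) + (22033/210 - 130)*(-181) = 1/(454746 - 58022) - 5267/210*(-181) = 1/396724 + 953327/210 = 189103850479/41656020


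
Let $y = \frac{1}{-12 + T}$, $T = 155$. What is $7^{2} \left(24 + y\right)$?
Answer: $\frac{168217}{143} \approx 1176.3$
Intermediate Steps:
$y = \frac{1}{143}$ ($y = \frac{1}{-12 + 155} = \frac{1}{143} \approx 0.006993$)
$7^{2} \left(24 + y\right) = 7^{2} \left(24 + \frac{1}{143}\right) = 49 \cdot \frac{3433}{143} = \frac{168217}{143}$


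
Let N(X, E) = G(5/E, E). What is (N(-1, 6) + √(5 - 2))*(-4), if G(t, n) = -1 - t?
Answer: 22/3 - 4*√3 ≈ 0.40513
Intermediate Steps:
N(X, E) = -1 - 5/E
(N(-1, 6) + √(5 - 2))*(-4) = ((-5 - 1*6)/6 + √(5 - 2))*(-4) = ((-5 - 6)/6 + √3)*(-4) = ((⅙)*(-11) + √3)*(-4) = (-11/6 + √3)*(-4) = 22/3 - 4*√3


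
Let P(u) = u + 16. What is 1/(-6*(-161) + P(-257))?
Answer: 1/725 ≈ 0.0013793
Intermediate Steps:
P(u) = 16 + u
1/(-6*(-161) + P(-257)) = 1/(-6*(-161) + (16 - 257)) = 1/(966 - 241) = 1/725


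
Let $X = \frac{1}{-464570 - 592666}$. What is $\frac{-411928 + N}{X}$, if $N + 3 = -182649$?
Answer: $628611380880$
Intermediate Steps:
$N = -182652$ ($N = -3 - 182649 = -182652$)
$X = - \frac{1}{1057236}$ ($X = \frac{1}{-1057236} = - \frac{1}{1057236} \approx -9.4586 \cdot 10^{-7}$)
$\frac{-411928 + N}{X} = \frac{-411928 - 182652}{- \frac{1}{1057236}} = \left(-594580\right) \left(-1057236\right) = 628611380880$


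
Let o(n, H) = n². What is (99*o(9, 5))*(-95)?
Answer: -761805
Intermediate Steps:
(99*o(9, 5))*(-95) = (99*9²)*(-95) = (99*81)*(-95) = 8019*(-95) = -761805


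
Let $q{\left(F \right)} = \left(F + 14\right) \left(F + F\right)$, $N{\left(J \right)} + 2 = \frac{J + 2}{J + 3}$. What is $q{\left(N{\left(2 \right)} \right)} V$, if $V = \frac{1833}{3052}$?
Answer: $- \frac{351936}{19075} \approx -18.45$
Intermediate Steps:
$V = \frac{1833}{3052}$ ($V = 1833 \cdot \frac{1}{3052} = \frac{1833}{3052} \approx 0.60059$)
$N{\left(J \right)} = -2 + \frac{2 + J}{3 + J}$ ($N{\left(J \right)} = -2 + \frac{J + 2}{J + 3} = -2 + \frac{2 + J}{3 + J}$)
$q{\left(F \right)} = 2 F \left(14 + F\right)$ ($q{\left(F \right)} = \left(14 + F\right) 2 F = 2 F \left(14 + F\right)$)
$q{\left(N{\left(2 \right)} \right)} V = 2 \frac{-4 - 2}{3 + 2} \left(14 + \frac{-4 - 2}{3 + 2}\right) \frac{1833}{3052} = 2 \frac{-4 - 2}{5} \left(14 + \frac{-4 - 2}{5}\right) \frac{1833}{3052} = 2 \cdot \frac{1}{5} \left(-6\right) \left(14 + \frac{1}{5} \left(-6\right)\right) \frac{1833}{3052} = 2 \left(- \frac{6}{5}\right) \left(14 - \frac{6}{5}\right) \frac{1833}{3052} = 2 \left(- \frac{6}{5}\right) \frac{64}{5} \cdot \frac{1833}{3052} = \left(- \frac{768}{25}\right) \frac{1833}{3052} = - \frac{351936}{19075}$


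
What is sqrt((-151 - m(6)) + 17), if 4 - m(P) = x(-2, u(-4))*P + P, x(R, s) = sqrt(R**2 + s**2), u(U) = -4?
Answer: 2*sqrt(-33 + 3*sqrt(5)) ≈ 10.255*I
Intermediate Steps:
m(P) = 4 - P - 2*P*sqrt(5) (m(P) = 4 - (sqrt((-2)**2 + (-4)**2)*P + P) = 4 - (sqrt(4 + 16)*P + P) = 4 - (sqrt(20)*P + P) = 4 - ((2*sqrt(5))*P + P) = 4 - (2*P*sqrt(5) + P) = 4 - (P + 2*P*sqrt(5)) = 4 + (-P - 2*P*sqrt(5)) = 4 - P - 2*P*sqrt(5))
sqrt((-151 - m(6)) + 17) = sqrt((-151 - (4 - 1*6 - 2*6*sqrt(5))) + 17) = sqrt((-151 - (4 - 6 - 12*sqrt(5))) + 17) = sqrt((-151 - (-2 - 12*sqrt(5))) + 17) = sqrt((-151 + (2 + 12*sqrt(5))) + 17) = sqrt((-149 + 12*sqrt(5)) + 17) = sqrt(-132 + 12*sqrt(5))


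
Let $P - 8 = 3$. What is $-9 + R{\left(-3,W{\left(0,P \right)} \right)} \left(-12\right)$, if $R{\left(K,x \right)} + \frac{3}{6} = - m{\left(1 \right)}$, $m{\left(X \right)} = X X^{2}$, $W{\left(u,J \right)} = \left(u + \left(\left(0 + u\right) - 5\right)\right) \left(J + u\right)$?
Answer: $9$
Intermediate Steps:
$P = 11$ ($P = 8 + 3 = 11$)
$W{\left(u,J \right)} = \left(-5 + 2 u\right) \left(J + u\right)$ ($W{\left(u,J \right)} = \left(u + \left(u - 5\right)\right) \left(J + u\right) = \left(u + \left(-5 + u\right)\right) \left(J + u\right) = \left(-5 + 2 u\right) \left(J + u\right)$)
$m{\left(X \right)} = X^{3}$
$R{\left(K,x \right)} = - \frac{3}{2}$ ($R{\left(K,x \right)} = - \frac{1}{2} - 1^{3} = - \frac{1}{2} - 1 = - \frac{3}{2}$)
$-9 + R{\left(-3,W{\left(0,P \right)} \right)} \left(-12\right) = -9 - -18 = -9 + 18 = 9$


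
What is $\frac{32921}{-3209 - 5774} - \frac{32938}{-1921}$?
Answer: $\frac{232640813}{17256343} \approx 13.481$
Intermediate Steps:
$\frac{32921}{-3209 - 5774} - \frac{32938}{-1921} = \frac{32921}{-3209 - 5774} - - \frac{32938}{1921} = \frac{32921}{-8983} + \frac{32938}{1921} = 32921 \left(- \frac{1}{8983}\right) + \frac{32938}{1921} = - \frac{32921}{8983} + \frac{32938}{1921} = \frac{232640813}{17256343}$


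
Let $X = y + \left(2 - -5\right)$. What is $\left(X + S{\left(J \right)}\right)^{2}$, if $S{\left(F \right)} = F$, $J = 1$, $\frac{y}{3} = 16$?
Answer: $3136$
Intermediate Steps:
$y = 48$ ($y = 3 \cdot 16 = 48$)
$X = 55$ ($X = 48 + \left(2 - -5\right) = 48 + \left(2 + 5\right) = 48 + 7 = 55$)
$\left(X + S{\left(J \right)}\right)^{2} = \left(55 + 1\right)^{2} = 56^{2} = 3136$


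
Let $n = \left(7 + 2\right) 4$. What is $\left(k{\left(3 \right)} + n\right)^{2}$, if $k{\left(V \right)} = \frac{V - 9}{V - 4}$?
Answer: $1764$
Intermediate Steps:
$k{\left(V \right)} = \frac{-9 + V}{-4 + V}$
$n = 36$ ($n = 9 \cdot 4 = 36$)
$\left(k{\left(3 \right)} + n\right)^{2} = \left(\frac{-9 + 3}{-4 + 3} + 36\right)^{2} = \left(\frac{1}{-1} \left(-6\right) + 36\right)^{2} = \left(\left(-1\right) \left(-6\right) + 36\right)^{2} = \left(6 + 36\right)^{2} = 42^{2} = 1764$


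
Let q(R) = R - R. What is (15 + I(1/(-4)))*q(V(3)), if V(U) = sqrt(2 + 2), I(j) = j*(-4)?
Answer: 0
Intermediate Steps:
I(j) = -4*j
V(U) = 2 (V(U) = sqrt(4) = 2)
q(R) = 0
(15 + I(1/(-4)))*q(V(3)) = (15 - 4/(-4))*0 = (15 - 4*(-1/4))*0 = (15 + 1)*0 = 16*0 = 0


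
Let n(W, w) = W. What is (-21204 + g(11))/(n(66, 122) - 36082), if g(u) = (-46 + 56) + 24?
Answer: 10585/18008 ≈ 0.58779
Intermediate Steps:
g(u) = 34 (g(u) = 10 + 24 = 34)
(-21204 + g(11))/(n(66, 122) - 36082) = (-21204 + 34)/(66 - 36082) = -21170/(-36016) = -21170*(-1/36016) = 10585/18008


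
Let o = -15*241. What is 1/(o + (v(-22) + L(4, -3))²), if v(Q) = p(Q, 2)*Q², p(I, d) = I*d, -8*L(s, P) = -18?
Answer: 16/7254722785 ≈ 2.2055e-9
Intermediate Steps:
L(s, P) = 9/4 (L(s, P) = -⅛*(-18) = 9/4)
v(Q) = 2*Q³ (v(Q) = (Q*2)*Q² = (2*Q)*Q² = 2*Q³)
o = -3615
1/(o + (v(-22) + L(4, -3))²) = 1/(-3615 + (2*(-22)³ + 9/4)²) = 1/(-3615 + (2*(-10648) + 9/4)²) = 1/(-3615 + (-21296 + 9/4)²) = 1/(-3615 + (-85175/4)²) = 1/(-3615 + 7254780625/16) = 1/(7254722785/16) = 16/7254722785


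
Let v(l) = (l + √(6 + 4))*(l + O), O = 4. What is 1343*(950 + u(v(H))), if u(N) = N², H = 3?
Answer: 2526183 + 394842*√10 ≈ 3.7748e+6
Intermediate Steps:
v(l) = (4 + l)*(l + √10) (v(l) = (l + √(6 + 4))*(l + 4) = (l + √10)*(4 + l) = (4 + l)*(l + √10))
1343*(950 + u(v(H))) = 1343*(950 + (3² + 4*3 + 4*√10 + 3*√10)²) = 1343*(950 + (9 + 12 + 4*√10 + 3*√10)²) = 1343*(950 + (21 + 7*√10)²) = 1275850 + 1343*(21 + 7*√10)²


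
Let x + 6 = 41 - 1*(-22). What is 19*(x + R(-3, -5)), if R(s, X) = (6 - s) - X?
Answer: 1349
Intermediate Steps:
x = 57 (x = -6 + (41 - 1*(-22)) = -6 + (41 + 22) = -6 + 63 = 57)
R(s, X) = 6 - X - s
19*(x + R(-3, -5)) = 19*(57 + (6 - 1*(-5) - 1*(-3))) = 19*(57 + (6 + 5 + 3)) = 19*(57 + 14) = 19*71 = 1349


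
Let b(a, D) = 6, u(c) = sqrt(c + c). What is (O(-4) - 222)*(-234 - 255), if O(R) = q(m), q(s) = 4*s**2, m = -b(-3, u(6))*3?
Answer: -525186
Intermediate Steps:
u(c) = sqrt(2)*sqrt(c) (u(c) = sqrt(2*c) = sqrt(2)*sqrt(c))
m = -18 (m = -1*6*3 = -6*3 = -18)
O(R) = 1296 (O(R) = 4*(-18)**2 = 4*324 = 1296)
(O(-4) - 222)*(-234 - 255) = (1296 - 222)*(-234 - 255) = 1074*(-489) = -525186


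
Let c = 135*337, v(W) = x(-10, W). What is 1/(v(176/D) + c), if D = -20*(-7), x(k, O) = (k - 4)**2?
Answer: 1/45691 ≈ 2.1886e-5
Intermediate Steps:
x(k, O) = (-4 + k)**2
D = 140
v(W) = 196 (v(W) = (-4 - 10)**2 = (-14)**2 = 196)
c = 45495
1/(v(176/D) + c) = 1/(196 + 45495) = 1/45691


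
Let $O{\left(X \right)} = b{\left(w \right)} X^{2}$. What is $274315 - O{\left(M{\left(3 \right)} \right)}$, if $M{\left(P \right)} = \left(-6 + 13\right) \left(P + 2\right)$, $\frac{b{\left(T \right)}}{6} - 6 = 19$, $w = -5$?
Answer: $90565$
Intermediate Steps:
$b{\left(T \right)} = 150$ ($b{\left(T \right)} = 36 + 6 \cdot 19 = 36 + 114 = 150$)
$M{\left(P \right)} = 14 + 7 P$ ($M{\left(P \right)} = 7 \left(2 + P\right) = 14 + 7 P$)
$O{\left(X \right)} = 150 X^{2}$
$274315 - O{\left(M{\left(3 \right)} \right)} = 274315 - 150 \left(14 + 7 \cdot 3\right)^{2} = 274315 - 150 \left(14 + 21\right)^{2} = 274315 - 150 \cdot 35^{2} = 274315 - 150 \cdot 1225 = 274315 - 183750 = 90565$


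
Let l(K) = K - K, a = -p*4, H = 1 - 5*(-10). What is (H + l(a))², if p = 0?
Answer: 2601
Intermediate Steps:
H = 51 (H = 1 + 50 = 51)
a = 0 (a = -0*4 = -1*0 = 0)
l(K) = 0
(H + l(a))² = (51 + 0)² = 51² = 2601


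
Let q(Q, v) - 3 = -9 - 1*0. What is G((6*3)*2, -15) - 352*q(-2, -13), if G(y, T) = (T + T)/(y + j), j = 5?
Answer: 86562/41 ≈ 2111.3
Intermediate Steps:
q(Q, v) = -6 (q(Q, v) = 3 + (-9 - 1*0) = 3 + (-9 + 0) = 3 - 9 = -6)
G(y, T) = 2*T/(5 + y) (G(y, T) = (T + T)/(y + 5) = (2*T)/(5 + y) = 2*T/(5 + y))
G((6*3)*2, -15) - 352*q(-2, -13) = 2*(-15)/(5 + (6*3)*2) - 352*(-6) = 2*(-15)/(5 + 18*2) + 2112 = 2*(-15)/(5 + 36) + 2112 = 2*(-15)/41 + 2112 = 2*(-15)*(1/41) + 2112 = -30/41 + 2112 = 86562/41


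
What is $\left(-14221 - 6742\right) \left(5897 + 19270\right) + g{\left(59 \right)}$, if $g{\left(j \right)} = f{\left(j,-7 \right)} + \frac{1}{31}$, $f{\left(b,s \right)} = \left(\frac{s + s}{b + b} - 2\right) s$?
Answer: $- \frac{964936149425}{1829} \approx -5.2758 \cdot 10^{8}$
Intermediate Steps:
$f{\left(b,s \right)} = s \left(-2 + \frac{s}{b}\right)$ ($f{\left(b,s \right)} = \left(\frac{2 s}{2 b} - 2\right) s = \left(2 s \frac{1}{2 b} - 2\right) s = \left(\frac{s}{b} - 2\right) s = \left(-2 + \frac{s}{b}\right) s = s \left(-2 + \frac{s}{b}\right)$)
$g{\left(j \right)} = \frac{1}{31} - \frac{7 \left(-7 - 2 j\right)}{j}$ ($g{\left(j \right)} = - \frac{7 \left(-7 - 2 j\right)}{j} + \frac{1}{31} = \frac{1}{31} - \frac{7 \left(-7 - 2 j\right)}{j}$)
$\left(-14221 - 6742\right) \left(5897 + 19270\right) + g{\left(59 \right)} = \left(-14221 - 6742\right) \left(5897 + 19270\right) + \left(\frac{435}{31} + \frac{49}{59}\right) = \left(-20963\right) 25167 + \left(\frac{435}{31} + 49 \cdot \frac{1}{59}\right) = -527575821 + \left(\frac{435}{31} + \frac{49}{59}\right) = -527575821 + \frac{27184}{1829} = - \frac{964936149425}{1829}$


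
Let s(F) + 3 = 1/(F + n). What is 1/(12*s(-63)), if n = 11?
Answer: -13/471 ≈ -0.027601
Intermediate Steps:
s(F) = -3 + 1/(11 + F) (s(F) = -3 + 1/(F + 11) = -3 + 1/(11 + F))
1/(12*s(-63)) = 1/(12*((-32 - 3*(-63))/(11 - 63))) = 1/(12*((-32 + 189)/(-52))) = 1/(12*(-1/52*157)) = 1/(12*(-157/52)) = 1/(-471/13) = -13/471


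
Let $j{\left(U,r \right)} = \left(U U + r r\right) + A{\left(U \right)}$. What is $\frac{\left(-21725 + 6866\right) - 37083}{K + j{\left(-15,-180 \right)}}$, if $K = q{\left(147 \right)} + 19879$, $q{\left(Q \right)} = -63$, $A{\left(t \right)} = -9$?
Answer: $- \frac{25971}{26216} \approx -0.99065$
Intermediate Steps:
$K = 19816$ ($K = -63 + 19879 = 19816$)
$j{\left(U,r \right)} = -9 + U^{2} + r^{2}$ ($j{\left(U,r \right)} = \left(U U + r r\right) - 9 = \left(U^{2} + r^{2}\right) - 9 = -9 + U^{2} + r^{2}$)
$\frac{\left(-21725 + 6866\right) - 37083}{K + j{\left(-15,-180 \right)}} = \frac{\left(-21725 + 6866\right) - 37083}{19816 + \left(-9 + \left(-15\right)^{2} + \left(-180\right)^{2}\right)} = \frac{-14859 - 37083}{19816 + \left(-9 + 225 + 32400\right)} = - \frac{51942}{19816 + 32616} = - \frac{51942}{52432} = \left(-51942\right) \frac{1}{52432} = - \frac{25971}{26216}$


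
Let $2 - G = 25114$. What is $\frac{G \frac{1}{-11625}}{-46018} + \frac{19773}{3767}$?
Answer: $\frac{5288827326673}{1007595747375} \approx 5.249$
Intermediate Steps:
$G = -25112$ ($G = 2 - 25114 = -25112$)
$\frac{G \frac{1}{-11625}}{-46018} + \frac{19773}{3767} = \frac{\left(-25112\right) \frac{1}{-11625}}{-46018} + \frac{19773}{3767} = \left(-25112\right) \left(- \frac{1}{11625}\right) \left(- \frac{1}{46018}\right) + 19773 \cdot \frac{1}{3767} = \frac{25112}{11625} \left(- \frac{1}{46018}\right) + \frac{19773}{3767} = - \frac{12556}{267479625} + \frac{19773}{3767} = \frac{5288827326673}{1007595747375}$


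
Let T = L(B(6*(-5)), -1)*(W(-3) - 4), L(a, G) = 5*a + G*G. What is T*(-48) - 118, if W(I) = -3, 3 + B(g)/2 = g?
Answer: -110662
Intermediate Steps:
B(g) = -6 + 2*g
L(a, G) = G² + 5*a (L(a, G) = 5*a + G² = G² + 5*a)
T = 2303 (T = ((-1)² + 5*(-6 + 2*(6*(-5))))*(-3 - 4) = (1 + 5*(-6 + 2*(-30)))*(-7) = (1 + 5*(-6 - 60))*(-7) = (1 + 5*(-66))*(-7) = (1 - 330)*(-7) = -329*(-7) = 2303)
T*(-48) - 118 = 2303*(-48) - 118 = -110544 - 118 = -110662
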